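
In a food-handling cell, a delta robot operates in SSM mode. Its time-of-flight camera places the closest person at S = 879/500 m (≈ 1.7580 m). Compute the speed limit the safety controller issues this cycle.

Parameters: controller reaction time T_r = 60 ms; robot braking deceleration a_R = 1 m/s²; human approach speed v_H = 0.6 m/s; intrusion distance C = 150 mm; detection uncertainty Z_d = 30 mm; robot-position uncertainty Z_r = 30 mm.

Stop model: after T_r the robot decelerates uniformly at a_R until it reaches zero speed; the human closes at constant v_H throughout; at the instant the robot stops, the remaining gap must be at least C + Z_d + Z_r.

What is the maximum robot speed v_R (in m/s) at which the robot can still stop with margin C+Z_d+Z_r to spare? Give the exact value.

v_R_max = 6/5 m/s = 1.2000 m/s

collect terms ⇒ (1/2)·v_R² + (33/50)·v_R + (-189/125) = 0
  disc = (33/50)² − 4·(1/2)·(-189/125) = 8649/2500 ; √disc = 93/50
  v_R = (−(33/50) + 93/50) / (2·(1/2)) = 6/5 m/s
check:
braking lasts T_s = (6/5)/1 = 1.2000 s
reaction-phase robot travel = 1.2000·0.0600 = 0.0720 m
robot covers 1.2000·1.2000 − ½·1.0000·1.2000² = 0.7200 m while stopping
human over T_r+T_s: 0.6000·(0.0600+1.2000) = 0.7560 m
C+Z_d+Z_r = 0.1500+0.0300+0.0300 = 0.2100 m
sum ≈ 0.0720+0.7200+0.7560+0.2100 ≈ 1.7580 m = S ✓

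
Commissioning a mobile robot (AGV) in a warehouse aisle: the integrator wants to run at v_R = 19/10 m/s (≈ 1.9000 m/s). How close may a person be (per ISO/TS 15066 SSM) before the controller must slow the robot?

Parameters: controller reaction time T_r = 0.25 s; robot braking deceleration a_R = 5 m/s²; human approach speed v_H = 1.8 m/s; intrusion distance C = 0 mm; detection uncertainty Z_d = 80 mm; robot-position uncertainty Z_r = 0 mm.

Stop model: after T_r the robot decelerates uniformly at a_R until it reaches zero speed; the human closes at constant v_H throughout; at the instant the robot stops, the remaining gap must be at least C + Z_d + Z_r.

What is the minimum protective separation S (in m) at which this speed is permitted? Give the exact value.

S_min = 41/20 m = 2.0500 m

braking lasts T_s = (19/10)/5 = 0.3800 s
robot covers v_R·T_r = 1.9000·0.2500 = 0.4750 m before braking
braking distance = 1.9000²/(2·5.0000) = 0.3610 m
person approaches 1.8000·(0.2500+0.3800) = 1.1340 m
C+Z_d+Z_r = 0.0000+0.0800+0.0000 = 0.0800 m
S_min ≈ 0.4750+0.3610+1.1340+0.0800  ⇒  S_min = 41/20 m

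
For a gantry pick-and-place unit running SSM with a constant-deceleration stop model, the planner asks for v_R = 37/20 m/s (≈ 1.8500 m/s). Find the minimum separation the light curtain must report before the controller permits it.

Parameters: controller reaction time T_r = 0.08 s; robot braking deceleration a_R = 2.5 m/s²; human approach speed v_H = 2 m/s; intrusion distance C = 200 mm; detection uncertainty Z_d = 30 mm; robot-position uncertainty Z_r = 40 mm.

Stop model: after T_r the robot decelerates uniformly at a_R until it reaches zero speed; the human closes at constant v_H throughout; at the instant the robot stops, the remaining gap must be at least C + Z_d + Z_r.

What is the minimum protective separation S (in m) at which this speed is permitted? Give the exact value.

S_min = 1097/400 m = 2.7425 m

braking lasts T_s = (37/20)/(5/2) = 0.7400 s
reaction-phase robot travel = 1.8500·0.0800 = 0.1480 m
robot under decel: 1.8500²/(2·2.5000) = 0.6845 m
human over T_r+T_s: 2.0000·(0.0800+0.7400) = 1.6400 m
margins: 0.2000+0.0300+0.0400 = 0.2700 m
S_min ≈ 0.1480+0.6845+1.6400+0.2700  ⇒  S_min = 1097/400 m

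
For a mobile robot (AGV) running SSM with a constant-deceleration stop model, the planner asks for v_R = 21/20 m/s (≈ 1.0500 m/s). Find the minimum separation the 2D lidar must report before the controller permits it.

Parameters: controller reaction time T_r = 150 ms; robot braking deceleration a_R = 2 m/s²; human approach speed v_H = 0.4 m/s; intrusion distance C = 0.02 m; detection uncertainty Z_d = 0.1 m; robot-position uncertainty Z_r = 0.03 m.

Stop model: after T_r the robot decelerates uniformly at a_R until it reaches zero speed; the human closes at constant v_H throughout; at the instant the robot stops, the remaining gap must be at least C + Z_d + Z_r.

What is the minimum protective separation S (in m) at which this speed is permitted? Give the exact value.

stop time T_s = (21/20)/2 = 0.5250 s
robot covers v_R·T_r = 1.0500·0.1500 = 0.1575 m before braking
robot under decel: 1.0500²/(2·2.0000) = 0.2756 m
person approaches 0.4000·(0.1500+0.5250) = 0.2700 m
residual clearance needed = 0.0200+0.1000+0.0300 = 0.1500 m
S_min ≈ 0.1575+0.2756+0.2700+0.1500  ⇒  S_min = 273/320 m

S_min = 273/320 m = 0.8531 m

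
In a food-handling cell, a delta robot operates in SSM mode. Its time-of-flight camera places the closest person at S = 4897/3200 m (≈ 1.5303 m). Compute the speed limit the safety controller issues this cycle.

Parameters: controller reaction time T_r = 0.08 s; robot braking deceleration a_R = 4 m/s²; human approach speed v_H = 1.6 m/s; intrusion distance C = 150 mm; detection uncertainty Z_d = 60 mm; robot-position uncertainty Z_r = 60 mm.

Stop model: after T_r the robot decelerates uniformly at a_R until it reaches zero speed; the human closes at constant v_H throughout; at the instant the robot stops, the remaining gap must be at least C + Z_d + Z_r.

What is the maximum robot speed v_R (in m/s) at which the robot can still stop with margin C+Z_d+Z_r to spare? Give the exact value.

v_R_max = 33/20 m/s = 1.6500 m/s

at the boundary: (1/8)·v² + (12/25)·v + (-18117/16000) = 0
  disc = (12/25)² − 4·(1/8)·(-18117/16000) = 127449/160000 ; √disc = 357/400
  v_R = (−(12/25) + 357/400) / (2·(1/8)) = 33/20 m/s
check:
stop time T_s = (33/20)/4 = 0.4125 s
robot in T_r: 1.6500·0.0800 = 0.1320 m
robot covers 1.6500·0.4125 − ½·4.0000·0.4125² = 0.3403 m while stopping
human closes 1.6000·0.4925 = 0.7880 m
margins: 0.1500+0.0600+0.0600 = 0.2700 m
sum ≈ 0.1320+0.3403+0.7880+0.2700 ≈ 1.5303 m = S ✓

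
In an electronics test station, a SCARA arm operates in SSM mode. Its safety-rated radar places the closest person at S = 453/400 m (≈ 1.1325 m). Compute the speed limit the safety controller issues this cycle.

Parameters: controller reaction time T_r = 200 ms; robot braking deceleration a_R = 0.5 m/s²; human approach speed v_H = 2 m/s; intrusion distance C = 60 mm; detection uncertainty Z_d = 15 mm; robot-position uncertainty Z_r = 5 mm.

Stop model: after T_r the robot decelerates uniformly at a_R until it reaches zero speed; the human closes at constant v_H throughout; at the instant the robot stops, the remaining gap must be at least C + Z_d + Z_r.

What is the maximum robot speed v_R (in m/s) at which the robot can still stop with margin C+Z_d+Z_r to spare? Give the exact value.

collect terms ⇒ (1)·v_R² + (21/5)·v_R + (-261/400) = 0
  disc = (21/5)² − 4·(1)·(-261/400) = 81/4 ; √disc = 9/2
  v_R = (−(21/5) + 9/2) / (2·(1)) = 3/20 m/s
check:
T_s = v_R/a_R = (3/20)/(1/2) = 0.3000 s
robot in T_r: 0.1500·0.2000 = 0.0300 m
robot under decel: 0.1500²/(2·0.5000) = 0.0225 m
person approaches 2.0000·(0.2000+0.3000) = 1.0000 m
residual clearance needed = 0.0600+0.0150+0.0050 = 0.0800 m
sum ≈ 0.0300+0.0225+1.0000+0.0800 ≈ 1.1325 m = S ✓

v_R_max = 3/20 m/s = 0.1500 m/s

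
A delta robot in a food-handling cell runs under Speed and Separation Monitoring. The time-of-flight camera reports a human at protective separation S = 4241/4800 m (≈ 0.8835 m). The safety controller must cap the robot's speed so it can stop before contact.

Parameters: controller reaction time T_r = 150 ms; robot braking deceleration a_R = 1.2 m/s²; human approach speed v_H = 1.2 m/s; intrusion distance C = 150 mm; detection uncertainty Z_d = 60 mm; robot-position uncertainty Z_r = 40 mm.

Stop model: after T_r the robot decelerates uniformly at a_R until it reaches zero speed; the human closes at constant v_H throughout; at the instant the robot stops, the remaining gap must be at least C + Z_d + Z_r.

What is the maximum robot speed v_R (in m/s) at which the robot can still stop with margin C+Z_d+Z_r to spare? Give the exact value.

collect terms ⇒ (5/12)·v_R² + (23/20)·v_R + (-2177/4800) = 0
  disc = (23/20)² − 4·(5/12)·(-2177/4800) = 29929/14400 ; √disc = 173/120
  v_R = (−(23/20) + 173/120) / (2·(5/12)) = 7/20 m/s
check:
braking lasts T_s = (7/20)/(6/5) = 0.2917 s
reaction-phase robot travel = 0.3500·0.1500 = 0.0525 m
braking distance = 0.3500²/(2·1.2000) = 0.0510 m
human over T_r+T_s: 1.2000·(0.1500+0.2917) = 0.5300 m
margins: 0.1500+0.0600+0.0400 = 0.2500 m
sum ≈ 0.0525+0.0510+0.5300+0.2500 ≈ 0.8835 m = S ✓

v_R_max = 7/20 m/s = 0.3500 m/s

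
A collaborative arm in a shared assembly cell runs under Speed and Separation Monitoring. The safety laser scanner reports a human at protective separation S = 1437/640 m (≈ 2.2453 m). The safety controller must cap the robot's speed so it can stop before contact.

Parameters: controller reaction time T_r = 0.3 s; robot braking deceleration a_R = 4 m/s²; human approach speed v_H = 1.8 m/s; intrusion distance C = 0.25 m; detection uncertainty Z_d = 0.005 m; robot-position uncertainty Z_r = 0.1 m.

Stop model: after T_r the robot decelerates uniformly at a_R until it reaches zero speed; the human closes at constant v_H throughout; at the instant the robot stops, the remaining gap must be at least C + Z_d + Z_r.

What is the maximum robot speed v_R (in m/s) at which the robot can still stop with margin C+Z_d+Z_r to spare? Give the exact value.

v_R_max = 29/20 m/s = 1.4500 m/s

collect terms ⇒ (1/8)·v_R² + (3/4)·v_R + (-4321/3200) = 0
  disc = (3/4)² − 4·(1/8)·(-4321/3200) = 7921/6400 ; √disc = 89/80
  v_R = (−(3/4) + 89/80) / (2·(1/8)) = 29/20 m/s
check:
T_s = v_R/a_R = (29/20)/4 = 0.3625 s
robot covers v_R·T_r = 1.4500·0.3000 = 0.4350 m before braking
robot under decel: 1.4500²/(2·4.0000) = 0.2628 m
person approaches 1.8000·(0.3000+0.3625) = 1.1925 m
margins: 0.2500+0.0050+0.1000 = 0.3550 m
sum ≈ 0.4350+0.2628+1.1925+0.3550 ≈ 2.2453 m = S ✓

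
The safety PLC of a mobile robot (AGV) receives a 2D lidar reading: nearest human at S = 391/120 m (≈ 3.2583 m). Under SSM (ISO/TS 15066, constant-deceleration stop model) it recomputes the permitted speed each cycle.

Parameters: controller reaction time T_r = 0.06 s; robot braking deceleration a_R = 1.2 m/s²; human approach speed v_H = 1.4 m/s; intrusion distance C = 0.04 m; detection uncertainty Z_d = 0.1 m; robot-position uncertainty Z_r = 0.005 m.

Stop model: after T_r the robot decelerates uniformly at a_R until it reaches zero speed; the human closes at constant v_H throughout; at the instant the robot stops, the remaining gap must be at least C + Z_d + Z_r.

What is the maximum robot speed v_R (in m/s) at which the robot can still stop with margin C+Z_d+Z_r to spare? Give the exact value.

collect terms ⇒ (5/12)·v_R² + (92/75)·v_R + (-1136/375) = 0
  disc = (92/75)² − 4·(5/12)·(-1136/375) = 4096/625 ; √disc = 64/25
  v_R = (−(92/75) + 64/25) / (2·(5/12)) = 8/5 m/s
check:
T_s = v_R/a_R = (8/5)/(6/5) = 1.3333 s
robot covers v_R·T_r = 1.6000·0.0600 = 0.0960 m before braking
robot covers 1.6000·1.3333 − ½·1.2000·1.3333² = 1.0667 m while stopping
human closes 1.4000·1.3933 = 1.9507 m
margins: 0.0400+0.1000+0.0050 = 0.1450 m
sum ≈ 0.0960+1.0667+1.9507+0.1450 ≈ 3.2583 m = S ✓

v_R_max = 8/5 m/s = 1.6000 m/s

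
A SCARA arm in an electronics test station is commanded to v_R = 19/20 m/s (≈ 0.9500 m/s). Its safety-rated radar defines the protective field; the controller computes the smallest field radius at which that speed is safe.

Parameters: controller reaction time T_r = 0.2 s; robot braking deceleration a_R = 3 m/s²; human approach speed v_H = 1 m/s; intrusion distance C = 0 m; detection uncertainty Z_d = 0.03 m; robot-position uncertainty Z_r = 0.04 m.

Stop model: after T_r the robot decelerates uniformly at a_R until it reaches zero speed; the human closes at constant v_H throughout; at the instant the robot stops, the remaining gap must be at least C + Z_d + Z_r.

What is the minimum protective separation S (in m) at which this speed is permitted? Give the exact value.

S_min = 89/96 m = 0.9271 m

T_s = v_R/a_R = (19/20)/3 = 0.3167 s
reaction-phase robot travel = 0.9500·0.2000 = 0.1900 m
robot under decel: 0.9500²/(2·3.0000) = 0.1504 m
person approaches 1.0000·(0.2000+0.3167) = 0.5167 m
margins: 0.0000+0.0300+0.0400 = 0.0700 m
S_min ≈ 0.1900+0.1504+0.5167+0.0700  ⇒  S_min = 89/96 m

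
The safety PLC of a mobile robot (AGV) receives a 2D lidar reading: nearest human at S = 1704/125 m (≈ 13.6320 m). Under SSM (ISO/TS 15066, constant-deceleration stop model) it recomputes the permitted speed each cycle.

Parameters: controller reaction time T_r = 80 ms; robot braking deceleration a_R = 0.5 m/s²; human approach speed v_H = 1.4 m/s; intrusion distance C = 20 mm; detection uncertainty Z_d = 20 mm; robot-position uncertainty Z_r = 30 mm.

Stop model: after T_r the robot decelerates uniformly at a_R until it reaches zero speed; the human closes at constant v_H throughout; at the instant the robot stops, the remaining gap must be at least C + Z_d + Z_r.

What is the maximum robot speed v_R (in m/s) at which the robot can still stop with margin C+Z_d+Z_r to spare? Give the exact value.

collect terms ⇒ (1)·v_R² + (72/25)·v_R + (-269/20) = 0
  disc = (72/25)² − 4·(1)·(-269/20) = 38809/625 ; √disc = 197/25
  v_R = (−(72/25) + 197/25) / (2·(1)) = 5/2 m/s
check:
braking lasts T_s = (5/2)/(1/2) = 5.0000 s
reaction-phase robot travel = 2.5000·0.0800 = 0.2000 m
robot covers 2.5000·5.0000 − ½·0.5000·5.0000² = 6.2500 m while stopping
human closes 1.4000·5.0800 = 7.1120 m
C+Z_d+Z_r = 0.0200+0.0200+0.0300 = 0.0700 m
sum ≈ 0.2000+6.2500+7.1120+0.0700 ≈ 13.6320 m = S ✓

v_R_max = 5/2 m/s = 2.5000 m/s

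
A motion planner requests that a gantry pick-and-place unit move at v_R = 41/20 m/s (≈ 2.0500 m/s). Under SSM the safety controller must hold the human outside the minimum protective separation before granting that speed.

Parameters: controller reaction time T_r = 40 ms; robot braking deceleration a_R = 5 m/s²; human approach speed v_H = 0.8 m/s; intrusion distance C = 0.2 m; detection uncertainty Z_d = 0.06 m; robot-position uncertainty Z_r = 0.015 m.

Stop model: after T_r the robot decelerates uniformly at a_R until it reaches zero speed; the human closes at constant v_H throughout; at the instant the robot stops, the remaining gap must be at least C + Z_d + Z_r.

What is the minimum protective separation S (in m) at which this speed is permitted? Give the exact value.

S_min = 4549/4000 m = 1.1373 m

T_s = v_R/a_R = (41/20)/5 = 0.4100 s
robot covers v_R·T_r = 2.0500·0.0400 = 0.0820 m before braking
robot covers 2.0500·0.4100 − ½·5.0000·0.4100² = 0.4203 m while stopping
human closes 0.8000·0.4500 = 0.3600 m
residual clearance needed = 0.2000+0.0600+0.0150 = 0.2750 m
S_min ≈ 0.0820+0.4203+0.3600+0.2750  ⇒  S_min = 4549/4000 m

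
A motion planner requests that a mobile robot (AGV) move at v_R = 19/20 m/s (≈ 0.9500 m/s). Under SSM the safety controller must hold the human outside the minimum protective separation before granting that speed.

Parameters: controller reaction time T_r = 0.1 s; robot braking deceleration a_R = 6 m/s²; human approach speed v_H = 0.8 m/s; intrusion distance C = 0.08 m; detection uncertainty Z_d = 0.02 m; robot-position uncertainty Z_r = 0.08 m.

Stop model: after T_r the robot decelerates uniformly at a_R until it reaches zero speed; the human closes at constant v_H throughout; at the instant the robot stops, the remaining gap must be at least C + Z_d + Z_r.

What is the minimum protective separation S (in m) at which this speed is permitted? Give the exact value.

braking lasts T_s = (19/20)/6 = 0.1583 s
robot covers v_R·T_r = 0.9500·0.1000 = 0.0950 m before braking
robot under decel: 0.9500²/(2·6.0000) = 0.0752 m
person approaches 0.8000·(0.1000+0.1583) = 0.2067 m
margins: 0.0800+0.0200+0.0800 = 0.1800 m
S_min ≈ 0.0950+0.0752+0.2067+0.1800  ⇒  S_min = 891/1600 m

S_min = 891/1600 m = 0.5569 m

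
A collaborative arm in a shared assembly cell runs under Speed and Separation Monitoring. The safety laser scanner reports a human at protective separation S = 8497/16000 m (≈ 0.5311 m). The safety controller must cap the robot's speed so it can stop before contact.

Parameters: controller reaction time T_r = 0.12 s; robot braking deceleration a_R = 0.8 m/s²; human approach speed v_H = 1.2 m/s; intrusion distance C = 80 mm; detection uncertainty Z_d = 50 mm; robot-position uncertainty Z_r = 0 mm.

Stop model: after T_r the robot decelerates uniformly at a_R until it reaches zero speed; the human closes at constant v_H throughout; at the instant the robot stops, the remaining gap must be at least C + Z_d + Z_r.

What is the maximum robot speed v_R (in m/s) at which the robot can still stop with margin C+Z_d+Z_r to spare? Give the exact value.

v_R_max = 3/20 m/s = 0.1500 m/s

at the boundary: (5/8)·v² + (81/50)·v + (-4113/16000) = 0
  disc = (81/50)² − 4·(5/8)·(-4113/16000) = 522729/160000 ; √disc = 723/400
  v_R = (−(81/50) + 723/400) / (2·(5/8)) = 3/20 m/s
check:
T_s = v_R/a_R = (3/20)/(4/5) = 0.1875 s
robot covers v_R·T_r = 0.1500·0.1200 = 0.0180 m before braking
robot under decel: 0.1500²/(2·0.8000) = 0.0141 m
human closes 1.2000·0.3075 = 0.3690 m
margins: 0.0800+0.0500+0.0000 = 0.1300 m
sum ≈ 0.0180+0.0141+0.3690+0.1300 ≈ 0.5311 m = S ✓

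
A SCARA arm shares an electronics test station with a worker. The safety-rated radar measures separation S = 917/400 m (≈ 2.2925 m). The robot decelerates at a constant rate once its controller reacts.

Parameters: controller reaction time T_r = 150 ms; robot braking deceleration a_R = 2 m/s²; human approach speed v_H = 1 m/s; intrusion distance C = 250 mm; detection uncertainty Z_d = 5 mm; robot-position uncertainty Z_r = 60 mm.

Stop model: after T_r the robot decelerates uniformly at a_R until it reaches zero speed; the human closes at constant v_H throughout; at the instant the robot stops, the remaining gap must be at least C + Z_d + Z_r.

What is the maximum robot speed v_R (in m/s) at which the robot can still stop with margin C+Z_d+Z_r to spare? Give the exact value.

v_R_max = 17/10 m/s = 1.7000 m/s

quadratic (1/4)·v² + (13/20)·v + (-731/400) = 0
  disc = (13/20)² − 4·(1/4)·(-731/400) = 9/4 ; √disc = 3/2
  v_R = (−(13/20) + 3/2) / (2·(1/4)) = 17/10 m/s
check:
braking lasts T_s = (17/10)/2 = 0.8500 s
reaction-phase robot travel = 1.7000·0.1500 = 0.2550 m
robot under decel: 1.7000²/(2·2.0000) = 0.7225 m
human closes 1.0000·1.0000 = 1.0000 m
margins: 0.2500+0.0050+0.0600 = 0.3150 m
sum ≈ 0.2550+0.7225+1.0000+0.3150 ≈ 2.2925 m = S ✓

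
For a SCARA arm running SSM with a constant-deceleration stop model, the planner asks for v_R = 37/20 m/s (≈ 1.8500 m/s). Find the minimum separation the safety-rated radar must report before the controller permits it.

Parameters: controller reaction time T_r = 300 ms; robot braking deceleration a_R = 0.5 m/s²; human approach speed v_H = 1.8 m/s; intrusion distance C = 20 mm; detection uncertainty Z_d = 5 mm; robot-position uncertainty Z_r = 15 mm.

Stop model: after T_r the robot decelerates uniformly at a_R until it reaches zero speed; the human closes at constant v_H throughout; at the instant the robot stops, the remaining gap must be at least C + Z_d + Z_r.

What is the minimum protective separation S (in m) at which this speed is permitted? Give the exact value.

T_s = v_R/a_R = (37/20)/(1/2) = 3.7000 s
reaction-phase robot travel = 1.8500·0.3000 = 0.5550 m
robot covers 1.8500·3.7000 − ½·0.5000·3.7000² = 3.4225 m while stopping
human closes 1.8000·4.0000 = 7.2000 m
residual clearance needed = 0.0200+0.0050+0.0150 = 0.0400 m
S_min ≈ 0.5550+3.4225+7.2000+0.0400  ⇒  S_min = 4487/400 m

S_min = 4487/400 m = 11.2175 m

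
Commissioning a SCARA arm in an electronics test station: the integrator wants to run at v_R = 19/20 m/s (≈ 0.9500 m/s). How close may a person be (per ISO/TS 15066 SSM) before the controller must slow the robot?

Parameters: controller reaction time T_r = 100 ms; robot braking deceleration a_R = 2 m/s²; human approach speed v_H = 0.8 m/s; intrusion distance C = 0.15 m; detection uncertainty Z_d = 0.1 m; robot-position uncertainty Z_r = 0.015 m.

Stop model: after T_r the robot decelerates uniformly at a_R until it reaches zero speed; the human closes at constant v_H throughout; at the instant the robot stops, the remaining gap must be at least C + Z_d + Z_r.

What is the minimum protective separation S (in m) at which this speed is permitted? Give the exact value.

stop time T_s = (19/20)/2 = 0.4750 s
reaction-phase robot travel = 0.9500·0.1000 = 0.0950 m
robot under decel: 0.9500²/(2·2.0000) = 0.2256 m
person approaches 0.8000·(0.1000+0.4750) = 0.4600 m
residual clearance needed = 0.1500+0.1000+0.0150 = 0.2650 m
S_min ≈ 0.0950+0.2256+0.4600+0.2650  ⇒  S_min = 1673/1600 m

S_min = 1673/1600 m = 1.0456 m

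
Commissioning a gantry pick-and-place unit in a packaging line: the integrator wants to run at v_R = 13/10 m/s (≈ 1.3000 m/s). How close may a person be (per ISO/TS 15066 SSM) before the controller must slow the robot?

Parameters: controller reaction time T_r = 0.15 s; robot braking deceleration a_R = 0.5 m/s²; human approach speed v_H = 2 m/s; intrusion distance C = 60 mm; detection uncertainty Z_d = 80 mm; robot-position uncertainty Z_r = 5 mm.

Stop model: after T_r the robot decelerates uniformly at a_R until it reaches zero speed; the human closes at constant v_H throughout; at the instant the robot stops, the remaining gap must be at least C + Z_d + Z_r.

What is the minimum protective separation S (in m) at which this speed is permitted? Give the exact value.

braking lasts T_s = (13/10)/(1/2) = 2.6000 s
robot covers v_R·T_r = 1.3000·0.1500 = 0.1950 m before braking
braking distance = 1.3000²/(2·0.5000) = 1.6900 m
human closes 2.0000·2.7500 = 5.5000 m
C+Z_d+Z_r = 0.0600+0.0800+0.0050 = 0.1450 m
S_min ≈ 0.1950+1.6900+5.5000+0.1450  ⇒  S_min = 753/100 m

S_min = 753/100 m = 7.5300 m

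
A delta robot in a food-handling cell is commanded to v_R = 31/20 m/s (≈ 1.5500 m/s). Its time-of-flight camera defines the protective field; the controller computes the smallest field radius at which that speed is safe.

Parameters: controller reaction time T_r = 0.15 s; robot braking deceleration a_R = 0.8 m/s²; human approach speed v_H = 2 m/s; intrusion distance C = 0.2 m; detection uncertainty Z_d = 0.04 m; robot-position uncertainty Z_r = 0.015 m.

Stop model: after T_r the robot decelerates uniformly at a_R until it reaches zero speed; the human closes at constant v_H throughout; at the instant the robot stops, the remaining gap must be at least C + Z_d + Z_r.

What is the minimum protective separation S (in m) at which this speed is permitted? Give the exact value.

S_min = 789/128 m = 6.1641 m

T_s = v_R/a_R = (31/20)/(4/5) = 1.9375 s
reaction-phase robot travel = 1.5500·0.1500 = 0.2325 m
braking distance = 1.5500²/(2·0.8000) = 1.5016 m
human closes 2.0000·2.0875 = 4.1750 m
residual clearance needed = 0.2000+0.0400+0.0150 = 0.2550 m
S_min ≈ 0.2325+1.5016+4.1750+0.2550  ⇒  S_min = 789/128 m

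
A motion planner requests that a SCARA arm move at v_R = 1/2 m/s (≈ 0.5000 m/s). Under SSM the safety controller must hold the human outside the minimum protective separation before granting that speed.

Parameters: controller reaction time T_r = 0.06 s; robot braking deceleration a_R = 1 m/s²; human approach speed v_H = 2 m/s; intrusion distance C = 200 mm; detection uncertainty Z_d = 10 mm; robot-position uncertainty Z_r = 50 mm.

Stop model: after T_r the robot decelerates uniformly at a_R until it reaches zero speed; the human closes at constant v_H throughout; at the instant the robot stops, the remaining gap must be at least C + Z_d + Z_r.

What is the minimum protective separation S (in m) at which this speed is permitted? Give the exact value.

stop time T_s = (1/2)/1 = 0.5000 s
reaction-phase robot travel = 0.5000·0.0600 = 0.0300 m
robot under decel: 0.5000²/(2·1.0000) = 0.1250 m
human over T_r+T_s: 2.0000·(0.0600+0.5000) = 1.1200 m
margins: 0.2000+0.0100+0.0500 = 0.2600 m
S_min ≈ 0.0300+0.1250+1.1200+0.2600  ⇒  S_min = 307/200 m

S_min = 307/200 m = 1.5350 m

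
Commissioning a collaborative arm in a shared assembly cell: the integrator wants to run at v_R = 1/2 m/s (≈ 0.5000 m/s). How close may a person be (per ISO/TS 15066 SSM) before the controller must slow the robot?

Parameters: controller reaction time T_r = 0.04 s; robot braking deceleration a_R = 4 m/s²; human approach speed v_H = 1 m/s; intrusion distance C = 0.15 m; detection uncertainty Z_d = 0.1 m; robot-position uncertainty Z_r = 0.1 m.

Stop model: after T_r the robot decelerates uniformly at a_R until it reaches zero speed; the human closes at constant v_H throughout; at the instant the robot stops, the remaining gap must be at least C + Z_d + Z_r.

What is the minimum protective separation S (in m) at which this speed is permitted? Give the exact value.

S_min = 453/800 m = 0.5663 m

T_s = v_R/a_R = (1/2)/4 = 0.1250 s
robot covers v_R·T_r = 0.5000·0.0400 = 0.0200 m before braking
robot covers 0.5000·0.1250 − ½·4.0000·0.1250² = 0.0312 m while stopping
human closes 1.0000·0.1650 = 0.1650 m
residual clearance needed = 0.1500+0.1000+0.1000 = 0.3500 m
S_min ≈ 0.0200+0.0312+0.1650+0.3500  ⇒  S_min = 453/800 m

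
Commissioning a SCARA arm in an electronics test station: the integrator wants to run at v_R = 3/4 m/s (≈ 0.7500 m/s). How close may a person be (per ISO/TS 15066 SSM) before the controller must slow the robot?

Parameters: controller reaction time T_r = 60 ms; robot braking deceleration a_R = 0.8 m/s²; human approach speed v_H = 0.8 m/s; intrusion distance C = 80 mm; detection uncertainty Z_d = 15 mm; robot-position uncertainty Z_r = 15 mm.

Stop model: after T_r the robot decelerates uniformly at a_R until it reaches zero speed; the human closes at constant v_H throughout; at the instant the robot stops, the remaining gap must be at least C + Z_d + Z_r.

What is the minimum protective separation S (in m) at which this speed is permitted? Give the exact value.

S_min = 20873/16000 m = 1.3046 m

braking lasts T_s = (3/4)/(4/5) = 0.9375 s
robot in T_r: 0.7500·0.0600 = 0.0450 m
robot under decel: 0.7500²/(2·0.8000) = 0.3516 m
human over T_r+T_s: 0.8000·(0.0600+0.9375) = 0.7980 m
C+Z_d+Z_r = 0.0800+0.0150+0.0150 = 0.1100 m
S_min ≈ 0.0450+0.3516+0.7980+0.1100  ⇒  S_min = 20873/16000 m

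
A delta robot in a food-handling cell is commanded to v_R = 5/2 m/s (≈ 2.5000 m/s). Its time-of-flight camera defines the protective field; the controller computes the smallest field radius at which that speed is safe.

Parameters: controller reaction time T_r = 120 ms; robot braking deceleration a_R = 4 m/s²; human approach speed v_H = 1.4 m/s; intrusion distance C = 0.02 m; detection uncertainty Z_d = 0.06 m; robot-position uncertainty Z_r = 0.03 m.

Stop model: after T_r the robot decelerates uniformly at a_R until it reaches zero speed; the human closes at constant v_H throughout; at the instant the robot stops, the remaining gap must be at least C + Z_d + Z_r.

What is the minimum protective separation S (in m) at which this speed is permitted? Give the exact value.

S_min = 8937/4000 m = 2.2342 m

stop time T_s = (5/2)/4 = 0.6250 s
robot in T_r: 2.5000·0.1200 = 0.3000 m
robot under decel: 2.5000²/(2·4.0000) = 0.7812 m
human over T_r+T_s: 1.4000·(0.1200+0.6250) = 1.0430 m
margins: 0.0200+0.0600+0.0300 = 0.1100 m
S_min ≈ 0.3000+0.7812+1.0430+0.1100  ⇒  S_min = 8937/4000 m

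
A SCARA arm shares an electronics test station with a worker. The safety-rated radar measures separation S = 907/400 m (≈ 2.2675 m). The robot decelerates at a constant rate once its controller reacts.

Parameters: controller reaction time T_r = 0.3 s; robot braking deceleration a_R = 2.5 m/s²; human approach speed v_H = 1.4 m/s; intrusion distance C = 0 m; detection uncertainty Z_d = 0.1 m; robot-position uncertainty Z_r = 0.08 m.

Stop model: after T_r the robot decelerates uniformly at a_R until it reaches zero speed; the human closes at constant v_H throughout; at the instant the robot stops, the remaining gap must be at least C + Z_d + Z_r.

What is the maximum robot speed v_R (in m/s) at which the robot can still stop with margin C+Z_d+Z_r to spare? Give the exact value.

quadratic (1/5)·v² + (43/50)·v + (-667/400) = 0
  disc = (43/50)² − 4·(1/5)·(-667/400) = 1296/625 ; √disc = 36/25
  v_R = (−(43/50) + 36/25) / (2·(1/5)) = 29/20 m/s
check:
T_s = v_R/a_R = (29/20)/(5/2) = 0.5800 s
robot in T_r: 1.4500·0.3000 = 0.4350 m
robot under decel: 1.4500²/(2·2.5000) = 0.4205 m
person approaches 1.4000·(0.3000+0.5800) = 1.2320 m
residual clearance needed = 0.0000+0.1000+0.0800 = 0.1800 m
sum ≈ 0.4350+0.4205+1.2320+0.1800 ≈ 2.2675 m = S ✓

v_R_max = 29/20 m/s = 1.4500 m/s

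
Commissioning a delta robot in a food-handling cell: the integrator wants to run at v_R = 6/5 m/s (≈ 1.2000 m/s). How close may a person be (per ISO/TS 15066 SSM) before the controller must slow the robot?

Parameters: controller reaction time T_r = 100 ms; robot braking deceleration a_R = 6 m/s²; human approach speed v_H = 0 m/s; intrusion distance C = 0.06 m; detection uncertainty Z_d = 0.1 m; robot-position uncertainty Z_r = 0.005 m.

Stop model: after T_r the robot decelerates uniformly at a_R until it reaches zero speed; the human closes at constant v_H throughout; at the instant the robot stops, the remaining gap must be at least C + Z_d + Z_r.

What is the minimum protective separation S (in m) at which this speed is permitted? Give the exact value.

S_min = 81/200 m = 0.4050 m

stop time T_s = (6/5)/6 = 0.2000 s
robot in T_r: 1.2000·0.1000 = 0.1200 m
braking distance = 1.2000²/(2·6.0000) = 0.1200 m
person approaches 0.0000·(0.1000+0.2000) = 0.0000 m
C+Z_d+Z_r = 0.0600+0.1000+0.0050 = 0.1650 m
S_min ≈ 0.1200+0.1200+0.0000+0.1650  ⇒  S_min = 81/200 m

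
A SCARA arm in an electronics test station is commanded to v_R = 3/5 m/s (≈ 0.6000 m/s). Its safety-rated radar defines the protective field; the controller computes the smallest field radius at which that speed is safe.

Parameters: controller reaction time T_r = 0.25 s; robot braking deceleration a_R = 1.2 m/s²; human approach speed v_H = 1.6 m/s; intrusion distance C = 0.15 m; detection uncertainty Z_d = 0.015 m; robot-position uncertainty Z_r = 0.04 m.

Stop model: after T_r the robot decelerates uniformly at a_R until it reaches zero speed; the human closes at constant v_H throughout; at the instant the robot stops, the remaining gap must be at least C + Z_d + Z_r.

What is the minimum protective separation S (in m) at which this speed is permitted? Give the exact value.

T_s = v_R/a_R = (3/5)/(6/5) = 0.5000 s
reaction-phase robot travel = 0.6000·0.2500 = 0.1500 m
braking distance = 0.6000²/(2·1.2000) = 0.1500 m
human closes 1.6000·0.7500 = 1.2000 m
C+Z_d+Z_r = 0.1500+0.0150+0.0400 = 0.2050 m
S_min ≈ 0.1500+0.1500+1.2000+0.2050  ⇒  S_min = 341/200 m

S_min = 341/200 m = 1.7050 m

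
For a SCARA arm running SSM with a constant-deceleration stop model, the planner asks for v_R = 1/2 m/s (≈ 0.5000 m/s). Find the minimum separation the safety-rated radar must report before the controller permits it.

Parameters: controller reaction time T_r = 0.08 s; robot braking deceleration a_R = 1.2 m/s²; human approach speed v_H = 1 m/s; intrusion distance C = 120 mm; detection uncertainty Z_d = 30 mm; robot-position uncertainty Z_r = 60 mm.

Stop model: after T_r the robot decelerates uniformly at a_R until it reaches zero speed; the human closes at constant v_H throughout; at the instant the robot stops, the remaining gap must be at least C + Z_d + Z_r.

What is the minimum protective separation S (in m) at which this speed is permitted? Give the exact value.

braking lasts T_s = (1/2)/(6/5) = 0.4167 s
robot covers v_R·T_r = 0.5000·0.0800 = 0.0400 m before braking
braking distance = 0.5000²/(2·1.2000) = 0.1042 m
human over T_r+T_s: 1.0000·(0.0800+0.4167) = 0.4967 m
C+Z_d+Z_r = 0.1200+0.0300+0.0600 = 0.2100 m
S_min ≈ 0.0400+0.1042+0.4967+0.2100  ⇒  S_min = 1021/1200 m

S_min = 1021/1200 m = 0.8508 m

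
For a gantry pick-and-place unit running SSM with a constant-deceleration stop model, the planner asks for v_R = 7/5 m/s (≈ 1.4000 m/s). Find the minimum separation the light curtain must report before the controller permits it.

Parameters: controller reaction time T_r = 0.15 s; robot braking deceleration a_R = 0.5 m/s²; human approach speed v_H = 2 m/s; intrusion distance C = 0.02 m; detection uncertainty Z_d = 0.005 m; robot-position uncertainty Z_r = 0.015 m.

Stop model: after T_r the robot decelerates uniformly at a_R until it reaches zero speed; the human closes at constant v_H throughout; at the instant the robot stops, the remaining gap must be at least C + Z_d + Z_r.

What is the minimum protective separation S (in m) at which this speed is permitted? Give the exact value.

T_s = v_R/a_R = (7/5)/(1/2) = 2.8000 s
robot covers v_R·T_r = 1.4000·0.1500 = 0.2100 m before braking
braking distance = 1.4000²/(2·0.5000) = 1.9600 m
human closes 2.0000·2.9500 = 5.9000 m
residual clearance needed = 0.0200+0.0050+0.0150 = 0.0400 m
S_min ≈ 0.2100+1.9600+5.9000+0.0400  ⇒  S_min = 811/100 m

S_min = 811/100 m = 8.1100 m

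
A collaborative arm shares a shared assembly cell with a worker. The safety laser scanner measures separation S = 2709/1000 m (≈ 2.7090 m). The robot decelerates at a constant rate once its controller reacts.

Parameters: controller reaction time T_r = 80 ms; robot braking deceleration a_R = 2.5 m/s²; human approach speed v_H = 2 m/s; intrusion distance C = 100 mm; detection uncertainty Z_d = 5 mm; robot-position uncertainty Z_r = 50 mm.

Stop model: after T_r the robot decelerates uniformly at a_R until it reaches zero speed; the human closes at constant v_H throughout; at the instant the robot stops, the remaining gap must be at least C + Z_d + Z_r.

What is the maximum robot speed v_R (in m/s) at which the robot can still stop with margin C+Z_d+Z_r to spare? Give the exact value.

collect terms ⇒ (1/5)·v_R² + (22/25)·v_R + (-1197/500) = 0
  disc = (22/25)² − 4·(1/5)·(-1197/500) = 1681/625 ; √disc = 41/25
  v_R = (−(22/25) + 41/25) / (2·(1/5)) = 19/10 m/s
check:
T_s = v_R/a_R = (19/10)/(5/2) = 0.7600 s
robot in T_r: 1.9000·0.0800 = 0.1520 m
robot covers 1.9000·0.7600 − ½·2.5000·0.7600² = 0.7220 m while stopping
human closes 2.0000·0.8400 = 1.6800 m
residual clearance needed = 0.1000+0.0050+0.0500 = 0.1550 m
sum ≈ 0.1520+0.7220+1.6800+0.1550 ≈ 2.7090 m = S ✓

v_R_max = 19/10 m/s = 1.9000 m/s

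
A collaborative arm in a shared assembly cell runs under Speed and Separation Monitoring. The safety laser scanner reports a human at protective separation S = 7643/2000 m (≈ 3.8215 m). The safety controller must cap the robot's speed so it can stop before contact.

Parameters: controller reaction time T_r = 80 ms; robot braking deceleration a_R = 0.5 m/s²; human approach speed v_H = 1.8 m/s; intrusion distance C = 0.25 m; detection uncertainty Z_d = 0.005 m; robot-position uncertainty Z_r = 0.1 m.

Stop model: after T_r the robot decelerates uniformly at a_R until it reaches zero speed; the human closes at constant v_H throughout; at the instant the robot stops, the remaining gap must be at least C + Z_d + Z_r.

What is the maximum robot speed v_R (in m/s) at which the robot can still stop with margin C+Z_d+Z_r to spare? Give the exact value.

quadratic (1)·v² + (92/25)·v + (-1329/400) = 0
  disc = (92/25)² − 4·(1)·(-1329/400) = 67081/2500 ; √disc = 259/50
  v_R = (−(92/25) + 259/50) / (2·(1)) = 3/4 m/s
check:
T_s = v_R/a_R = (3/4)/(1/2) = 1.5000 s
robot in T_r: 0.7500·0.0800 = 0.0600 m
braking distance = 0.7500²/(2·0.5000) = 0.5625 m
human over T_r+T_s: 1.8000·(0.0800+1.5000) = 2.8440 m
residual clearance needed = 0.2500+0.0050+0.1000 = 0.3550 m
sum ≈ 0.0600+0.5625+2.8440+0.3550 ≈ 3.8215 m = S ✓

v_R_max = 3/4 m/s = 0.7500 m/s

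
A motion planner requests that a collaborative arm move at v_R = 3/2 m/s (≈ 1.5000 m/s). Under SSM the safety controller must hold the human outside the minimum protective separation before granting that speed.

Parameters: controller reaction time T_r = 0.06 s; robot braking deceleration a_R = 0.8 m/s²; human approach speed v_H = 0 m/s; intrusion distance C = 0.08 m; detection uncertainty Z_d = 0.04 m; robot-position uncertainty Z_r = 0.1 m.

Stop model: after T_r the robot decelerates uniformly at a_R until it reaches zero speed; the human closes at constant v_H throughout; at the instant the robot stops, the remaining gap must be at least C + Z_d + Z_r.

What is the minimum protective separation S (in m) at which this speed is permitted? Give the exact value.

S_min = 1373/800 m = 1.7163 m

stop time T_s = (3/2)/(4/5) = 1.8750 s
robot covers v_R·T_r = 1.5000·0.0600 = 0.0900 m before braking
braking distance = 1.5000²/(2·0.8000) = 1.4062 m
human closes 0.0000·1.9350 = 0.0000 m
margins: 0.0800+0.0400+0.1000 = 0.2200 m
S_min ≈ 0.0900+1.4062+0.0000+0.2200  ⇒  S_min = 1373/800 m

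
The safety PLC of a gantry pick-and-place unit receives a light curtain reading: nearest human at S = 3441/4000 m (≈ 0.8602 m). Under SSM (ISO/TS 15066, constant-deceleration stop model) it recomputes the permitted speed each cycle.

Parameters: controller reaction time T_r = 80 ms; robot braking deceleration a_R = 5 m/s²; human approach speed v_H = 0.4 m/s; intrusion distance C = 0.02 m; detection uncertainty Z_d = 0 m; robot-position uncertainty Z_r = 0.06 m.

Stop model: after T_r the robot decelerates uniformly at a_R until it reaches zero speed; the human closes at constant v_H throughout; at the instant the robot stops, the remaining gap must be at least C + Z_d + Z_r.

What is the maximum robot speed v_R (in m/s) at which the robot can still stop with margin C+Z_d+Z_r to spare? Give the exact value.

collect terms ⇒ (1/10)·v_R² + (4/25)·v_R + (-2993/4000) = 0
  disc = (4/25)² − 4·(1/10)·(-2993/4000) = 3249/10000 ; √disc = 57/100
  v_R = (−(4/25) + 57/100) / (2·(1/10)) = 41/20 m/s
check:
stop time T_s = (41/20)/5 = 0.4100 s
robot in T_r: 2.0500·0.0800 = 0.1640 m
robot covers 2.0500·0.4100 − ½·5.0000·0.4100² = 0.4203 m while stopping
human closes 0.4000·0.4900 = 0.1960 m
residual clearance needed = 0.0200+0.0000+0.0600 = 0.0800 m
sum ≈ 0.1640+0.4203+0.1960+0.0800 ≈ 0.8602 m = S ✓

v_R_max = 41/20 m/s = 2.0500 m/s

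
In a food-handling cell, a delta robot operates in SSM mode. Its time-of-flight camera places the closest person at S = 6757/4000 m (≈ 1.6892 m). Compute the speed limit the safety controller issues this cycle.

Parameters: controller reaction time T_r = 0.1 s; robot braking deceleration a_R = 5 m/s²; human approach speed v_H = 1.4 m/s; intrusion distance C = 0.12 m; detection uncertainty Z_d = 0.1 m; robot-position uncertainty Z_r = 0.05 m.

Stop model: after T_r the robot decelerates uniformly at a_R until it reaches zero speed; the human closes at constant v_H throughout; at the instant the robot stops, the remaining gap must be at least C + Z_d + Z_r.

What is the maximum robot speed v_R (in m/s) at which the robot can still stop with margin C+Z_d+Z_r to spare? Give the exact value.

v_R_max = 43/20 m/s = 2.1500 m/s

collect terms ⇒ (1/10)·v_R² + (19/50)·v_R + (-5117/4000) = 0
  disc = (19/50)² − 4·(1/10)·(-5117/4000) = 6561/10000 ; √disc = 81/100
  v_R = (−(19/50) + 81/100) / (2·(1/10)) = 43/20 m/s
check:
stop time T_s = (43/20)/5 = 0.4300 s
robot covers v_R·T_r = 2.1500·0.1000 = 0.2150 m before braking
robot covers 2.1500·0.4300 − ½·5.0000·0.4300² = 0.4622 m while stopping
person approaches 1.4000·(0.1000+0.4300) = 0.7420 m
residual clearance needed = 0.1200+0.1000+0.0500 = 0.2700 m
sum ≈ 0.2150+0.4622+0.7420+0.2700 ≈ 1.6892 m = S ✓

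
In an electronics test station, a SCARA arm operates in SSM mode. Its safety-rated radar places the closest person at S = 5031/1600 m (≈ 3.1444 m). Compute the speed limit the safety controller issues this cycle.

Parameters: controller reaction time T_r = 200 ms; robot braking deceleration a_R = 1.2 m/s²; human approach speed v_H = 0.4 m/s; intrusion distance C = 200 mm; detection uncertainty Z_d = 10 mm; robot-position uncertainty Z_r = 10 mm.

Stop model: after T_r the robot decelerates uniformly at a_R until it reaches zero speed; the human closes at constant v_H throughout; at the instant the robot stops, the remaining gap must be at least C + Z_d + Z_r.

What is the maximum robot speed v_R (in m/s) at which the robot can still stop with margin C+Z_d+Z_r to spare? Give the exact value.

quadratic (5/12)·v² + (8/15)·v + (-4551/1600) = 0
  disc = (8/15)² − 4·(5/12)·(-4551/1600) = 72361/14400 ; √disc = 269/120
  v_R = (−(8/15) + 269/120) / (2·(5/12)) = 41/20 m/s
check:
braking lasts T_s = (41/20)/(6/5) = 1.7083 s
robot in T_r: 2.0500·0.2000 = 0.4100 m
robot covers 2.0500·1.7083 − ½·1.2000·1.7083² = 1.7510 m while stopping
human closes 0.4000·1.9083 = 0.7633 m
C+Z_d+Z_r = 0.2000+0.0100+0.0100 = 0.2200 m
sum ≈ 0.4100+1.7510+0.7633+0.2200 ≈ 3.1444 m = S ✓

v_R_max = 41/20 m/s = 2.0500 m/s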